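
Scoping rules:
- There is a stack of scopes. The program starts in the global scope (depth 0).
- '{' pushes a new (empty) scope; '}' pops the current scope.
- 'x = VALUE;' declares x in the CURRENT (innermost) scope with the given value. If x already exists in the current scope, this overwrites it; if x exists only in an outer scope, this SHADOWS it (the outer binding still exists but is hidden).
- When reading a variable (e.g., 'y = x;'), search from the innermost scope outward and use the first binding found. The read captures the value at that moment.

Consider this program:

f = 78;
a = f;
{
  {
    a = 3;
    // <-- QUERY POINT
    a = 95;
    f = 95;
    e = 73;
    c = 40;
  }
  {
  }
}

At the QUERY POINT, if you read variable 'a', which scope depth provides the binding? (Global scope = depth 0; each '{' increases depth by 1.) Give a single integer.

Answer: 2

Derivation:
Step 1: declare f=78 at depth 0
Step 2: declare a=(read f)=78 at depth 0
Step 3: enter scope (depth=1)
Step 4: enter scope (depth=2)
Step 5: declare a=3 at depth 2
Visible at query point: a=3 f=78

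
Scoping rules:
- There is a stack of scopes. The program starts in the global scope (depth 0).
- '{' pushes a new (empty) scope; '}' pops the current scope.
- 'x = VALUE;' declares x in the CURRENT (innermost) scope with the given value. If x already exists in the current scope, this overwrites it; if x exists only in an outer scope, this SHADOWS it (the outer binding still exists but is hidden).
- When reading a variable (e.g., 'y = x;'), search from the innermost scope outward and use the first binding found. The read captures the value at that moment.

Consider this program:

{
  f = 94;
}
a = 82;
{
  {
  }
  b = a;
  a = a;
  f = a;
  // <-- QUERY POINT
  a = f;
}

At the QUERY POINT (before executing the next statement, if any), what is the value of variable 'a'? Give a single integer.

Answer: 82

Derivation:
Step 1: enter scope (depth=1)
Step 2: declare f=94 at depth 1
Step 3: exit scope (depth=0)
Step 4: declare a=82 at depth 0
Step 5: enter scope (depth=1)
Step 6: enter scope (depth=2)
Step 7: exit scope (depth=1)
Step 8: declare b=(read a)=82 at depth 1
Step 9: declare a=(read a)=82 at depth 1
Step 10: declare f=(read a)=82 at depth 1
Visible at query point: a=82 b=82 f=82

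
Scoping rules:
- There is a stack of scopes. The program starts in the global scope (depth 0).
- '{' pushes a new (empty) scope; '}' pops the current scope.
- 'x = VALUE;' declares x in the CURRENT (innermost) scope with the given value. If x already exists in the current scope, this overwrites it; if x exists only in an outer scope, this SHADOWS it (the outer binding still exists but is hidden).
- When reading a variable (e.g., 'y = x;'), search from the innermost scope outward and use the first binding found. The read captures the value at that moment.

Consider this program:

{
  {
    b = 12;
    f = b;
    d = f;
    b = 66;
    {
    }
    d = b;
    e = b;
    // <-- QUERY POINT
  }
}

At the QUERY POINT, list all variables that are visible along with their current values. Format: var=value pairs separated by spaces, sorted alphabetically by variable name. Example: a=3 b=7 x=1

Answer: b=66 d=66 e=66 f=12

Derivation:
Step 1: enter scope (depth=1)
Step 2: enter scope (depth=2)
Step 3: declare b=12 at depth 2
Step 4: declare f=(read b)=12 at depth 2
Step 5: declare d=(read f)=12 at depth 2
Step 6: declare b=66 at depth 2
Step 7: enter scope (depth=3)
Step 8: exit scope (depth=2)
Step 9: declare d=(read b)=66 at depth 2
Step 10: declare e=(read b)=66 at depth 2
Visible at query point: b=66 d=66 e=66 f=12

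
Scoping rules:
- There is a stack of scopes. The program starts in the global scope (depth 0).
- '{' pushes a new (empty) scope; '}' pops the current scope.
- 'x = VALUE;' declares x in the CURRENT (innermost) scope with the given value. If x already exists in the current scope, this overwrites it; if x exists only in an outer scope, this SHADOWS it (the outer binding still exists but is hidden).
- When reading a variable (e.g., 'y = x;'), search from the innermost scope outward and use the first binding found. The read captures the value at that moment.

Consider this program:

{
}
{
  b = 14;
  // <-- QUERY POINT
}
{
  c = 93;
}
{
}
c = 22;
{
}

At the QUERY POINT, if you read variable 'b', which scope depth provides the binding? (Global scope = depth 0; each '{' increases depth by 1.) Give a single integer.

Answer: 1

Derivation:
Step 1: enter scope (depth=1)
Step 2: exit scope (depth=0)
Step 3: enter scope (depth=1)
Step 4: declare b=14 at depth 1
Visible at query point: b=14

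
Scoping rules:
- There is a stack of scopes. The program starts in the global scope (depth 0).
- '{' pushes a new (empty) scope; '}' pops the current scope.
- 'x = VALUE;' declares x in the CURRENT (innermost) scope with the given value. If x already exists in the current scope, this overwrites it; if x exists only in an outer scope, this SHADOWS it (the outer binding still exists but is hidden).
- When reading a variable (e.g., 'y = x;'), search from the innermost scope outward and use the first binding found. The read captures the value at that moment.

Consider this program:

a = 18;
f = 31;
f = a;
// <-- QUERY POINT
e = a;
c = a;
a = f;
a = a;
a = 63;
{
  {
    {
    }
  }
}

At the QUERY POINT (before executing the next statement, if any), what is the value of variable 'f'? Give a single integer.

Answer: 18

Derivation:
Step 1: declare a=18 at depth 0
Step 2: declare f=31 at depth 0
Step 3: declare f=(read a)=18 at depth 0
Visible at query point: a=18 f=18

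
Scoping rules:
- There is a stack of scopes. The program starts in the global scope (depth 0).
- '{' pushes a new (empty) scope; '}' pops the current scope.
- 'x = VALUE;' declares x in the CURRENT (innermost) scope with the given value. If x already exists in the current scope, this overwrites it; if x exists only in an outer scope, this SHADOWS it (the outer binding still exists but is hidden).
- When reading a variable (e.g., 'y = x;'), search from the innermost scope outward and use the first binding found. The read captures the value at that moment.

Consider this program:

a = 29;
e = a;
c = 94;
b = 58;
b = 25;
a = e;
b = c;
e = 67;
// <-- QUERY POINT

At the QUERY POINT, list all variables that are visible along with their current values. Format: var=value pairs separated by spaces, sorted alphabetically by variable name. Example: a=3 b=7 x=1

Step 1: declare a=29 at depth 0
Step 2: declare e=(read a)=29 at depth 0
Step 3: declare c=94 at depth 0
Step 4: declare b=58 at depth 0
Step 5: declare b=25 at depth 0
Step 6: declare a=(read e)=29 at depth 0
Step 7: declare b=(read c)=94 at depth 0
Step 8: declare e=67 at depth 0
Visible at query point: a=29 b=94 c=94 e=67

Answer: a=29 b=94 c=94 e=67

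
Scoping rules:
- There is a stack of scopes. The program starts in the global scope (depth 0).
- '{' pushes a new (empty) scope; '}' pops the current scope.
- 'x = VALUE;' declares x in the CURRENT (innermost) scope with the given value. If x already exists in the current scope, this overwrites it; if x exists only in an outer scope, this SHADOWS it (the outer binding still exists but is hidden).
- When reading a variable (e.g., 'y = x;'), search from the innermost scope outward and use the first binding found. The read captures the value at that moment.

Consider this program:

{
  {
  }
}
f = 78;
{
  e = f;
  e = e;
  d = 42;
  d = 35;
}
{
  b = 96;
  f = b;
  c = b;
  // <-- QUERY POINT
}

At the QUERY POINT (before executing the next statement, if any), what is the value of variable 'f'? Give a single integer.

Step 1: enter scope (depth=1)
Step 2: enter scope (depth=2)
Step 3: exit scope (depth=1)
Step 4: exit scope (depth=0)
Step 5: declare f=78 at depth 0
Step 6: enter scope (depth=1)
Step 7: declare e=(read f)=78 at depth 1
Step 8: declare e=(read e)=78 at depth 1
Step 9: declare d=42 at depth 1
Step 10: declare d=35 at depth 1
Step 11: exit scope (depth=0)
Step 12: enter scope (depth=1)
Step 13: declare b=96 at depth 1
Step 14: declare f=(read b)=96 at depth 1
Step 15: declare c=(read b)=96 at depth 1
Visible at query point: b=96 c=96 f=96

Answer: 96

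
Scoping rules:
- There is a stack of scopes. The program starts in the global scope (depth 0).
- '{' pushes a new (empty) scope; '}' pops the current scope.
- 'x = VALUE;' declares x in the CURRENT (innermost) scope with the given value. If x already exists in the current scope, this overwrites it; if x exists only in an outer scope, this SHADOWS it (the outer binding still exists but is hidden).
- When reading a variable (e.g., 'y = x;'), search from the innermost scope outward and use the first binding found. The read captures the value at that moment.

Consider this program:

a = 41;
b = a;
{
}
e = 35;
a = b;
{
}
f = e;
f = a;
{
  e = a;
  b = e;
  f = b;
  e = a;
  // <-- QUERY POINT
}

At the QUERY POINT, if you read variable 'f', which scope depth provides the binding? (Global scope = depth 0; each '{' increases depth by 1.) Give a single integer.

Step 1: declare a=41 at depth 0
Step 2: declare b=(read a)=41 at depth 0
Step 3: enter scope (depth=1)
Step 4: exit scope (depth=0)
Step 5: declare e=35 at depth 0
Step 6: declare a=(read b)=41 at depth 0
Step 7: enter scope (depth=1)
Step 8: exit scope (depth=0)
Step 9: declare f=(read e)=35 at depth 0
Step 10: declare f=(read a)=41 at depth 0
Step 11: enter scope (depth=1)
Step 12: declare e=(read a)=41 at depth 1
Step 13: declare b=(read e)=41 at depth 1
Step 14: declare f=(read b)=41 at depth 1
Step 15: declare e=(read a)=41 at depth 1
Visible at query point: a=41 b=41 e=41 f=41

Answer: 1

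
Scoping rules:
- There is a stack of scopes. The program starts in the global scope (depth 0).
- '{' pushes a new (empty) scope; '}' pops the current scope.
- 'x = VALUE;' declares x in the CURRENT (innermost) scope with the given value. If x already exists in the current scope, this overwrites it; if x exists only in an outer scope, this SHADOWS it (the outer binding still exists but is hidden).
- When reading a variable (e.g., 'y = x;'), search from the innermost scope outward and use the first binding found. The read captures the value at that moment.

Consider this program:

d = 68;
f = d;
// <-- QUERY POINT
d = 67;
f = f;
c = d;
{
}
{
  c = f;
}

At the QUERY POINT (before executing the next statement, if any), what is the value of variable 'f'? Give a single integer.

Step 1: declare d=68 at depth 0
Step 2: declare f=(read d)=68 at depth 0
Visible at query point: d=68 f=68

Answer: 68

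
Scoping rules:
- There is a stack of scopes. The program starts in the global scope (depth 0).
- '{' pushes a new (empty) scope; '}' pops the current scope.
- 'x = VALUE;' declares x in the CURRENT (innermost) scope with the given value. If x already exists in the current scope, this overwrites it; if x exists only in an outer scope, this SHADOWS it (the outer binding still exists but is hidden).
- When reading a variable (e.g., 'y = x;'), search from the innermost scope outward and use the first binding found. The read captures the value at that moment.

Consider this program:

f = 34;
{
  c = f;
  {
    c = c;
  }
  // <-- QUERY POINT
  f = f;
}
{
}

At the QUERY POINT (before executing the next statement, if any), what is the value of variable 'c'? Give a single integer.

Answer: 34

Derivation:
Step 1: declare f=34 at depth 0
Step 2: enter scope (depth=1)
Step 3: declare c=(read f)=34 at depth 1
Step 4: enter scope (depth=2)
Step 5: declare c=(read c)=34 at depth 2
Step 6: exit scope (depth=1)
Visible at query point: c=34 f=34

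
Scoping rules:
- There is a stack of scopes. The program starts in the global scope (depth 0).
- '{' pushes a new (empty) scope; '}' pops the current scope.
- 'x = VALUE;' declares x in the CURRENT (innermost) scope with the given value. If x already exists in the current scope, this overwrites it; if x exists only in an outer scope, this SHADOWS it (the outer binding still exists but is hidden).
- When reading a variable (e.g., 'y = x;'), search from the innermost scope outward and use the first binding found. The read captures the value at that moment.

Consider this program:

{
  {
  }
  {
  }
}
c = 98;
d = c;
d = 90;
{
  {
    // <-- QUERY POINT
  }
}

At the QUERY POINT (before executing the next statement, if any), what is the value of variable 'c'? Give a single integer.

Answer: 98

Derivation:
Step 1: enter scope (depth=1)
Step 2: enter scope (depth=2)
Step 3: exit scope (depth=1)
Step 4: enter scope (depth=2)
Step 5: exit scope (depth=1)
Step 6: exit scope (depth=0)
Step 7: declare c=98 at depth 0
Step 8: declare d=(read c)=98 at depth 0
Step 9: declare d=90 at depth 0
Step 10: enter scope (depth=1)
Step 11: enter scope (depth=2)
Visible at query point: c=98 d=90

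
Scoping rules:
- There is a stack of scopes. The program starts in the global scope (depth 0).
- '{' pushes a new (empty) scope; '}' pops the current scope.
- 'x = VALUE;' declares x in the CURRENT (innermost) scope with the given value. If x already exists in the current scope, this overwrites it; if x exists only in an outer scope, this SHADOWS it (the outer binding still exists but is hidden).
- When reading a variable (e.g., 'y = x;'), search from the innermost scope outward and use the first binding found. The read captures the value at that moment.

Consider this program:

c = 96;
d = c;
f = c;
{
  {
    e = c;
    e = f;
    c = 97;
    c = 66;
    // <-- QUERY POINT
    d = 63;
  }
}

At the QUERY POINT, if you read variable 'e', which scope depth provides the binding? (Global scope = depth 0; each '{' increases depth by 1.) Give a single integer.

Step 1: declare c=96 at depth 0
Step 2: declare d=(read c)=96 at depth 0
Step 3: declare f=(read c)=96 at depth 0
Step 4: enter scope (depth=1)
Step 5: enter scope (depth=2)
Step 6: declare e=(read c)=96 at depth 2
Step 7: declare e=(read f)=96 at depth 2
Step 8: declare c=97 at depth 2
Step 9: declare c=66 at depth 2
Visible at query point: c=66 d=96 e=96 f=96

Answer: 2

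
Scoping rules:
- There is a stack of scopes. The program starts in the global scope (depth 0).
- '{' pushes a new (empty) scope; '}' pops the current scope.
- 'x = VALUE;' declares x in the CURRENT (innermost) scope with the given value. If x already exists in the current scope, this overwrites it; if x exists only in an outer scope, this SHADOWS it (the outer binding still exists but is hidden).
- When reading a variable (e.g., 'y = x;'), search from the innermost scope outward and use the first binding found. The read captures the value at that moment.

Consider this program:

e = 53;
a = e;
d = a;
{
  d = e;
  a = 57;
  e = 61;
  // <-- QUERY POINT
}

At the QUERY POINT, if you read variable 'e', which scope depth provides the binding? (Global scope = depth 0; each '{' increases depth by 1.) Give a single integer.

Answer: 1

Derivation:
Step 1: declare e=53 at depth 0
Step 2: declare a=(read e)=53 at depth 0
Step 3: declare d=(read a)=53 at depth 0
Step 4: enter scope (depth=1)
Step 5: declare d=(read e)=53 at depth 1
Step 6: declare a=57 at depth 1
Step 7: declare e=61 at depth 1
Visible at query point: a=57 d=53 e=61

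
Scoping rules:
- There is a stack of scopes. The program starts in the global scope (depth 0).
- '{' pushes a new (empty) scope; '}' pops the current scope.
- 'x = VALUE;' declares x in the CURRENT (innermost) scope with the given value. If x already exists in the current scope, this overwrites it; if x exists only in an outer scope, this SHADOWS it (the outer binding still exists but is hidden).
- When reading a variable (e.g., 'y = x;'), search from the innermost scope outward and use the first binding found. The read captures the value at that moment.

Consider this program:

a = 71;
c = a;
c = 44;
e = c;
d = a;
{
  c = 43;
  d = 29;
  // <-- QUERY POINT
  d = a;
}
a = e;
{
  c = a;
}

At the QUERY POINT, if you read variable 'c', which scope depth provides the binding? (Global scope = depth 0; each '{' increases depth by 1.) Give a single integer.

Answer: 1

Derivation:
Step 1: declare a=71 at depth 0
Step 2: declare c=(read a)=71 at depth 0
Step 3: declare c=44 at depth 0
Step 4: declare e=(read c)=44 at depth 0
Step 5: declare d=(read a)=71 at depth 0
Step 6: enter scope (depth=1)
Step 7: declare c=43 at depth 1
Step 8: declare d=29 at depth 1
Visible at query point: a=71 c=43 d=29 e=44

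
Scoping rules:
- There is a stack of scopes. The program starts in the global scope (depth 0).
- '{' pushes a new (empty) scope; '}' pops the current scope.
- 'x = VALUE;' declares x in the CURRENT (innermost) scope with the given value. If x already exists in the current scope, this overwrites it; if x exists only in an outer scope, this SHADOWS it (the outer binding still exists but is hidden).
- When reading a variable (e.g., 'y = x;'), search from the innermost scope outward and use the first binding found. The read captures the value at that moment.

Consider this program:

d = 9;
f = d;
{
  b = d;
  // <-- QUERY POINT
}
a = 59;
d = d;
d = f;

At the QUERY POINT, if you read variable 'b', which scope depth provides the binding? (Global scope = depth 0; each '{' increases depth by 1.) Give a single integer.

Answer: 1

Derivation:
Step 1: declare d=9 at depth 0
Step 2: declare f=(read d)=9 at depth 0
Step 3: enter scope (depth=1)
Step 4: declare b=(read d)=9 at depth 1
Visible at query point: b=9 d=9 f=9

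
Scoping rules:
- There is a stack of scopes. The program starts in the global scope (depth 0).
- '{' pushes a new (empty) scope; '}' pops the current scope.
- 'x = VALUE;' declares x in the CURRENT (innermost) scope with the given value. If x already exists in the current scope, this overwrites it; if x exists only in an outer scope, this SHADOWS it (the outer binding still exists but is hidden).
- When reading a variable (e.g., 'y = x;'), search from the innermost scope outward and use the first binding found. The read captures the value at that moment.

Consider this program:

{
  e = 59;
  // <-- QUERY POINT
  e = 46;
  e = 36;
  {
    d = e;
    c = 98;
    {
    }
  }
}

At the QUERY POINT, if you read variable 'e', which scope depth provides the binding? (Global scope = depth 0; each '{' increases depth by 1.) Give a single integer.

Answer: 1

Derivation:
Step 1: enter scope (depth=1)
Step 2: declare e=59 at depth 1
Visible at query point: e=59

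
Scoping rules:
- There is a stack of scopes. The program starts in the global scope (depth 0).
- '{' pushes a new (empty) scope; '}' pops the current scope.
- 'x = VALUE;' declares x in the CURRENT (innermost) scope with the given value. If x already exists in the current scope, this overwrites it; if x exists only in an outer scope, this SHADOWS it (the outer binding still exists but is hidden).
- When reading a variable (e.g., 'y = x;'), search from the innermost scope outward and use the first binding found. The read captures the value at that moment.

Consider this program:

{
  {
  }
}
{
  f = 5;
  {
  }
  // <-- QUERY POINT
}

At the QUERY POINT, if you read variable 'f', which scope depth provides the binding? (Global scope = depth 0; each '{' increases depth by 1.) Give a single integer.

Step 1: enter scope (depth=1)
Step 2: enter scope (depth=2)
Step 3: exit scope (depth=1)
Step 4: exit scope (depth=0)
Step 5: enter scope (depth=1)
Step 6: declare f=5 at depth 1
Step 7: enter scope (depth=2)
Step 8: exit scope (depth=1)
Visible at query point: f=5

Answer: 1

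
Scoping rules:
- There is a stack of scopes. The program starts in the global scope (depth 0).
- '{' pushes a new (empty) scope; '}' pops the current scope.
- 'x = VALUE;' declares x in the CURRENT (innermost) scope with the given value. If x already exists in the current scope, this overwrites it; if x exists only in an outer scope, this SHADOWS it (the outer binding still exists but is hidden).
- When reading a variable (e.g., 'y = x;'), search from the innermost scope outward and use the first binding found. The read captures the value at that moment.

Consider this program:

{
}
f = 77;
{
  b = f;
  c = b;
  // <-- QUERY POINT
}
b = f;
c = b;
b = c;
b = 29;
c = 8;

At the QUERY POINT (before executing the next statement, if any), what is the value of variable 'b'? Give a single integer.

Answer: 77

Derivation:
Step 1: enter scope (depth=1)
Step 2: exit scope (depth=0)
Step 3: declare f=77 at depth 0
Step 4: enter scope (depth=1)
Step 5: declare b=(read f)=77 at depth 1
Step 6: declare c=(read b)=77 at depth 1
Visible at query point: b=77 c=77 f=77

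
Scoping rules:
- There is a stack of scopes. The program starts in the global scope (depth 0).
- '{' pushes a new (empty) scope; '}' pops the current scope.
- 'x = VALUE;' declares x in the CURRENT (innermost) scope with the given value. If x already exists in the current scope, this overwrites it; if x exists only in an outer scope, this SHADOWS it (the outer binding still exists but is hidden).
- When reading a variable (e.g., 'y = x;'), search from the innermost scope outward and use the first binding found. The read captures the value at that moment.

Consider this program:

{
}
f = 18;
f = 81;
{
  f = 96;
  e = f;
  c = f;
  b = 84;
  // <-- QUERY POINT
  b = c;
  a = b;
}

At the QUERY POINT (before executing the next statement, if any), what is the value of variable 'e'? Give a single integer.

Answer: 96

Derivation:
Step 1: enter scope (depth=1)
Step 2: exit scope (depth=0)
Step 3: declare f=18 at depth 0
Step 4: declare f=81 at depth 0
Step 5: enter scope (depth=1)
Step 6: declare f=96 at depth 1
Step 7: declare e=(read f)=96 at depth 1
Step 8: declare c=(read f)=96 at depth 1
Step 9: declare b=84 at depth 1
Visible at query point: b=84 c=96 e=96 f=96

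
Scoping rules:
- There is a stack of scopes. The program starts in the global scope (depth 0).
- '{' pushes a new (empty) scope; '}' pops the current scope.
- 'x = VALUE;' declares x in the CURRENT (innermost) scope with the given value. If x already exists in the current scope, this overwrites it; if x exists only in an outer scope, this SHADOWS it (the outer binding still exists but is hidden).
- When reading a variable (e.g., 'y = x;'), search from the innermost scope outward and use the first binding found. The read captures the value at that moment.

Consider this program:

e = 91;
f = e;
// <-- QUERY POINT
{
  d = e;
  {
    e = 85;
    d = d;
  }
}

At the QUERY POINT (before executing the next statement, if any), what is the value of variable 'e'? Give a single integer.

Answer: 91

Derivation:
Step 1: declare e=91 at depth 0
Step 2: declare f=(read e)=91 at depth 0
Visible at query point: e=91 f=91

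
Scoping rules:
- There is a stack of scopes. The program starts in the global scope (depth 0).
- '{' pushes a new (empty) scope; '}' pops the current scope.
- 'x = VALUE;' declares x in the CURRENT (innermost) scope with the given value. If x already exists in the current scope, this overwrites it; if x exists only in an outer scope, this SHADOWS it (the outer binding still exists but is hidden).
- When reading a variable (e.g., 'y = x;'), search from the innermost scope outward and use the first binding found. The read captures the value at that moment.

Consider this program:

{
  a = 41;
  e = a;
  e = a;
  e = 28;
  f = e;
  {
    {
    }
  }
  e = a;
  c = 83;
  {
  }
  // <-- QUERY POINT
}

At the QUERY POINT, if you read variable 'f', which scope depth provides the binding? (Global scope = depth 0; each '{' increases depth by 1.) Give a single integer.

Step 1: enter scope (depth=1)
Step 2: declare a=41 at depth 1
Step 3: declare e=(read a)=41 at depth 1
Step 4: declare e=(read a)=41 at depth 1
Step 5: declare e=28 at depth 1
Step 6: declare f=(read e)=28 at depth 1
Step 7: enter scope (depth=2)
Step 8: enter scope (depth=3)
Step 9: exit scope (depth=2)
Step 10: exit scope (depth=1)
Step 11: declare e=(read a)=41 at depth 1
Step 12: declare c=83 at depth 1
Step 13: enter scope (depth=2)
Step 14: exit scope (depth=1)
Visible at query point: a=41 c=83 e=41 f=28

Answer: 1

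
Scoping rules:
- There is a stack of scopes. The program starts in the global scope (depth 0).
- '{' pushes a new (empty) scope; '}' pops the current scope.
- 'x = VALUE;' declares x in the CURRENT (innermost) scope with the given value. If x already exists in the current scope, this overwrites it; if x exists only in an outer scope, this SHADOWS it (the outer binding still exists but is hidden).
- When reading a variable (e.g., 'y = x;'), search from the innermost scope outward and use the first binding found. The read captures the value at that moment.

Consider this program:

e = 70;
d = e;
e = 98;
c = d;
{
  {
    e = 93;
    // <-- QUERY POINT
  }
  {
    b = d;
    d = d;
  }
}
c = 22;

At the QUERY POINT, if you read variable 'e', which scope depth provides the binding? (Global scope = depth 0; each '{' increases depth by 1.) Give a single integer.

Answer: 2

Derivation:
Step 1: declare e=70 at depth 0
Step 2: declare d=(read e)=70 at depth 0
Step 3: declare e=98 at depth 0
Step 4: declare c=(read d)=70 at depth 0
Step 5: enter scope (depth=1)
Step 6: enter scope (depth=2)
Step 7: declare e=93 at depth 2
Visible at query point: c=70 d=70 e=93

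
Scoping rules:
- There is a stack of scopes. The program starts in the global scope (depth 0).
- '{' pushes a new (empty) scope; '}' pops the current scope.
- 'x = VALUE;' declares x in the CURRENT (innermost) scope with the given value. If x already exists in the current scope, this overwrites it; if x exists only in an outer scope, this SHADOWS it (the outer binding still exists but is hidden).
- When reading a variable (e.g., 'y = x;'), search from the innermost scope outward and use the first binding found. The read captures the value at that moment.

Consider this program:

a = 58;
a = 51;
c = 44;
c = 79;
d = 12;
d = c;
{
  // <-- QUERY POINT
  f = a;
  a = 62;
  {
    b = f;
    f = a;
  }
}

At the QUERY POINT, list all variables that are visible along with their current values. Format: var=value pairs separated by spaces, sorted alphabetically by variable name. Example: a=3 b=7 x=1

Step 1: declare a=58 at depth 0
Step 2: declare a=51 at depth 0
Step 3: declare c=44 at depth 0
Step 4: declare c=79 at depth 0
Step 5: declare d=12 at depth 0
Step 6: declare d=(read c)=79 at depth 0
Step 7: enter scope (depth=1)
Visible at query point: a=51 c=79 d=79

Answer: a=51 c=79 d=79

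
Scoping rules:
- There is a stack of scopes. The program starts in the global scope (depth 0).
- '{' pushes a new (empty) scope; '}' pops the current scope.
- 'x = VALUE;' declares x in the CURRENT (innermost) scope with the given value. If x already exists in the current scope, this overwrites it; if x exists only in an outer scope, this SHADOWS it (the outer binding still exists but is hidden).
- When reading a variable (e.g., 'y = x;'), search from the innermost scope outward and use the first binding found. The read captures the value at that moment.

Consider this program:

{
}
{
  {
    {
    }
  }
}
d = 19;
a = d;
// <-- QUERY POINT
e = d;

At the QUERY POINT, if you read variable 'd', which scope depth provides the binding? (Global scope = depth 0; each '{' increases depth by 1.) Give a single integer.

Step 1: enter scope (depth=1)
Step 2: exit scope (depth=0)
Step 3: enter scope (depth=1)
Step 4: enter scope (depth=2)
Step 5: enter scope (depth=3)
Step 6: exit scope (depth=2)
Step 7: exit scope (depth=1)
Step 8: exit scope (depth=0)
Step 9: declare d=19 at depth 0
Step 10: declare a=(read d)=19 at depth 0
Visible at query point: a=19 d=19

Answer: 0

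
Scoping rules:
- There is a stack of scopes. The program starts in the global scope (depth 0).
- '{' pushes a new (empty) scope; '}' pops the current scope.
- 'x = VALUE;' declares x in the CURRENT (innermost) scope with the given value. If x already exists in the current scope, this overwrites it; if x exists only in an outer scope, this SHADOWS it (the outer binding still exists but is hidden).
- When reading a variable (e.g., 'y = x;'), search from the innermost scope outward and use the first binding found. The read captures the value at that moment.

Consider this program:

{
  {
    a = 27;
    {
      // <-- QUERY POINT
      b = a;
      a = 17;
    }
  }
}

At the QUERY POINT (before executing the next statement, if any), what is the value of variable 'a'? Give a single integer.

Answer: 27

Derivation:
Step 1: enter scope (depth=1)
Step 2: enter scope (depth=2)
Step 3: declare a=27 at depth 2
Step 4: enter scope (depth=3)
Visible at query point: a=27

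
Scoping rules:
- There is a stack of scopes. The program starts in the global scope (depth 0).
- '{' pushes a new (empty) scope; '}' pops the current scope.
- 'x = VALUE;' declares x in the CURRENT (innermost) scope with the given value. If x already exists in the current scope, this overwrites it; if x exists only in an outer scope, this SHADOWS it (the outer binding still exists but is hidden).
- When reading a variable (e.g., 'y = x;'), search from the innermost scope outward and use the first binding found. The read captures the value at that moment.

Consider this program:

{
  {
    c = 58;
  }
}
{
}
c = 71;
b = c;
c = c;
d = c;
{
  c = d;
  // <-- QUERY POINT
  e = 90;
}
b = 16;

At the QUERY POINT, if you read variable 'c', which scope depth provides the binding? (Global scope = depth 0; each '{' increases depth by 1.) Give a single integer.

Answer: 1

Derivation:
Step 1: enter scope (depth=1)
Step 2: enter scope (depth=2)
Step 3: declare c=58 at depth 2
Step 4: exit scope (depth=1)
Step 5: exit scope (depth=0)
Step 6: enter scope (depth=1)
Step 7: exit scope (depth=0)
Step 8: declare c=71 at depth 0
Step 9: declare b=(read c)=71 at depth 0
Step 10: declare c=(read c)=71 at depth 0
Step 11: declare d=(read c)=71 at depth 0
Step 12: enter scope (depth=1)
Step 13: declare c=(read d)=71 at depth 1
Visible at query point: b=71 c=71 d=71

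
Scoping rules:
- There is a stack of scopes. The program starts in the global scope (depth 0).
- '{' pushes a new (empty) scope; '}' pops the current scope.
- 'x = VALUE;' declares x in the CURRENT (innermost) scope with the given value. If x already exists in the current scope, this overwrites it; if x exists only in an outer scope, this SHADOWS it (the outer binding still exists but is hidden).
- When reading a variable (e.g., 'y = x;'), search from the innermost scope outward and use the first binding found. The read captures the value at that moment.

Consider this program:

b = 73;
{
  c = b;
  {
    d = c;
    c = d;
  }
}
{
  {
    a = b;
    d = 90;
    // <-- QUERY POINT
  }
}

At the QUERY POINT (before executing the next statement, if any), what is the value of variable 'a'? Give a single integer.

Answer: 73

Derivation:
Step 1: declare b=73 at depth 0
Step 2: enter scope (depth=1)
Step 3: declare c=(read b)=73 at depth 1
Step 4: enter scope (depth=2)
Step 5: declare d=(read c)=73 at depth 2
Step 6: declare c=(read d)=73 at depth 2
Step 7: exit scope (depth=1)
Step 8: exit scope (depth=0)
Step 9: enter scope (depth=1)
Step 10: enter scope (depth=2)
Step 11: declare a=(read b)=73 at depth 2
Step 12: declare d=90 at depth 2
Visible at query point: a=73 b=73 d=90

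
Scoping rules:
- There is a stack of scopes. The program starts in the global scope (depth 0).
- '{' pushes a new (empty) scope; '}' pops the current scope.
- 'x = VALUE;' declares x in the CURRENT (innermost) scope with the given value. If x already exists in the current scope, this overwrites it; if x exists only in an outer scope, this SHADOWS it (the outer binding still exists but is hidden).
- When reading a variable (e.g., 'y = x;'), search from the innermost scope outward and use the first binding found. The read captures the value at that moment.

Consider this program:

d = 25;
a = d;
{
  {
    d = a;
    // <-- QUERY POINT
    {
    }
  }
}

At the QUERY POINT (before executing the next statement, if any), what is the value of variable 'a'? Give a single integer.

Step 1: declare d=25 at depth 0
Step 2: declare a=(read d)=25 at depth 0
Step 3: enter scope (depth=1)
Step 4: enter scope (depth=2)
Step 5: declare d=(read a)=25 at depth 2
Visible at query point: a=25 d=25

Answer: 25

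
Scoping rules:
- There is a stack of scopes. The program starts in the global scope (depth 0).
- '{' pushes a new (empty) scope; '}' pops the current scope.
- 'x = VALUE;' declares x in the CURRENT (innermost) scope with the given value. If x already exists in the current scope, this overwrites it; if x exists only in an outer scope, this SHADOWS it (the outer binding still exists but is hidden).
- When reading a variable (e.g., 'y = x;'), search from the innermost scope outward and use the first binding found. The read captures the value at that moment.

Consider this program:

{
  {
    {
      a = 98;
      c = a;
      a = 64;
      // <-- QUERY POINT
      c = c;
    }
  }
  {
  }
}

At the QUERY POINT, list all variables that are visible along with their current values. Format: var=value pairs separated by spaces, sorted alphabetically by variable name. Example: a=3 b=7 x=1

Step 1: enter scope (depth=1)
Step 2: enter scope (depth=2)
Step 3: enter scope (depth=3)
Step 4: declare a=98 at depth 3
Step 5: declare c=(read a)=98 at depth 3
Step 6: declare a=64 at depth 3
Visible at query point: a=64 c=98

Answer: a=64 c=98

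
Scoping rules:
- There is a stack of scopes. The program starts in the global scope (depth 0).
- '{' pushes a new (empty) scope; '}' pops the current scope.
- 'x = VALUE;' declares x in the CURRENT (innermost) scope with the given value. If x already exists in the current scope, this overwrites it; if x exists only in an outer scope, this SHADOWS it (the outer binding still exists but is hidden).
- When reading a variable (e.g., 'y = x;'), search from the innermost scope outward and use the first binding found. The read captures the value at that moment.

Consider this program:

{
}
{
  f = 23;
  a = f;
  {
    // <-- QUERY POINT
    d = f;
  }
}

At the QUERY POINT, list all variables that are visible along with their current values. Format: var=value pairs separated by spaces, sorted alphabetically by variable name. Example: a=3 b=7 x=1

Answer: a=23 f=23

Derivation:
Step 1: enter scope (depth=1)
Step 2: exit scope (depth=0)
Step 3: enter scope (depth=1)
Step 4: declare f=23 at depth 1
Step 5: declare a=(read f)=23 at depth 1
Step 6: enter scope (depth=2)
Visible at query point: a=23 f=23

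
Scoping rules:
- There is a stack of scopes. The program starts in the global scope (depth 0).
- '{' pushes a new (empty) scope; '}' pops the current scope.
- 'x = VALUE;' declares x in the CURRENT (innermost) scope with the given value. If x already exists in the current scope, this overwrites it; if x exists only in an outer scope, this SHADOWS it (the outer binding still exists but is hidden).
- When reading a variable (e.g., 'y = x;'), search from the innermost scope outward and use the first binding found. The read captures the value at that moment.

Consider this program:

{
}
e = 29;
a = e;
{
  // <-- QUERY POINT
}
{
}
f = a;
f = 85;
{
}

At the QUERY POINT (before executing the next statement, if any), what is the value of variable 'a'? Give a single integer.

Step 1: enter scope (depth=1)
Step 2: exit scope (depth=0)
Step 3: declare e=29 at depth 0
Step 4: declare a=(read e)=29 at depth 0
Step 5: enter scope (depth=1)
Visible at query point: a=29 e=29

Answer: 29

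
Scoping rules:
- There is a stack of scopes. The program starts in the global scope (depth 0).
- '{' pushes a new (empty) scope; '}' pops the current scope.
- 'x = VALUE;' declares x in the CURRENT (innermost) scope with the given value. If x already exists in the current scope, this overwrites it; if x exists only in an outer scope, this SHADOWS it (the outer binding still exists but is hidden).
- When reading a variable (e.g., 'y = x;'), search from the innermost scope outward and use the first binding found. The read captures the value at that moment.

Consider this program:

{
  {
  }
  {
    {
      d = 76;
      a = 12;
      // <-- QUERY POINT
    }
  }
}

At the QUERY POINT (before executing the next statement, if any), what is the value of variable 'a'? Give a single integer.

Answer: 12

Derivation:
Step 1: enter scope (depth=1)
Step 2: enter scope (depth=2)
Step 3: exit scope (depth=1)
Step 4: enter scope (depth=2)
Step 5: enter scope (depth=3)
Step 6: declare d=76 at depth 3
Step 7: declare a=12 at depth 3
Visible at query point: a=12 d=76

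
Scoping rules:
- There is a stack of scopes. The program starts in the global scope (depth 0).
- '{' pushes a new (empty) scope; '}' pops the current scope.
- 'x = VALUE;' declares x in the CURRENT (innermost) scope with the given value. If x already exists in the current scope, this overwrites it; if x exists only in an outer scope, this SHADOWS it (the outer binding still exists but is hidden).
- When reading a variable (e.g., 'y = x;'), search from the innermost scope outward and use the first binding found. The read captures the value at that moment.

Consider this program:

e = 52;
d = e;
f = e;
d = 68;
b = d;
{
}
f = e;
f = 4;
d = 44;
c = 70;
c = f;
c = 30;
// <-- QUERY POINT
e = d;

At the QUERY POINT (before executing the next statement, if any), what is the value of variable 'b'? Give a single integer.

Step 1: declare e=52 at depth 0
Step 2: declare d=(read e)=52 at depth 0
Step 3: declare f=(read e)=52 at depth 0
Step 4: declare d=68 at depth 0
Step 5: declare b=(read d)=68 at depth 0
Step 6: enter scope (depth=1)
Step 7: exit scope (depth=0)
Step 8: declare f=(read e)=52 at depth 0
Step 9: declare f=4 at depth 0
Step 10: declare d=44 at depth 0
Step 11: declare c=70 at depth 0
Step 12: declare c=(read f)=4 at depth 0
Step 13: declare c=30 at depth 0
Visible at query point: b=68 c=30 d=44 e=52 f=4

Answer: 68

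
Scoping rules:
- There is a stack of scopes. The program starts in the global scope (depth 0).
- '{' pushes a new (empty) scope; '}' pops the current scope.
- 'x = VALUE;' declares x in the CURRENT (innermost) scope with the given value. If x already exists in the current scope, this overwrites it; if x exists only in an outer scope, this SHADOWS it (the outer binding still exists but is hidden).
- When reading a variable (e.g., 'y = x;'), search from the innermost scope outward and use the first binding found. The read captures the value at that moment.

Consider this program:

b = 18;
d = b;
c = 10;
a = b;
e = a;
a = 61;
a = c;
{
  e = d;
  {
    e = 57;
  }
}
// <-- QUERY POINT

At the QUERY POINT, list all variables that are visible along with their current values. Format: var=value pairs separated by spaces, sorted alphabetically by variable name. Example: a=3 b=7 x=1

Answer: a=10 b=18 c=10 d=18 e=18

Derivation:
Step 1: declare b=18 at depth 0
Step 2: declare d=(read b)=18 at depth 0
Step 3: declare c=10 at depth 0
Step 4: declare a=(read b)=18 at depth 0
Step 5: declare e=(read a)=18 at depth 0
Step 6: declare a=61 at depth 0
Step 7: declare a=(read c)=10 at depth 0
Step 8: enter scope (depth=1)
Step 9: declare e=(read d)=18 at depth 1
Step 10: enter scope (depth=2)
Step 11: declare e=57 at depth 2
Step 12: exit scope (depth=1)
Step 13: exit scope (depth=0)
Visible at query point: a=10 b=18 c=10 d=18 e=18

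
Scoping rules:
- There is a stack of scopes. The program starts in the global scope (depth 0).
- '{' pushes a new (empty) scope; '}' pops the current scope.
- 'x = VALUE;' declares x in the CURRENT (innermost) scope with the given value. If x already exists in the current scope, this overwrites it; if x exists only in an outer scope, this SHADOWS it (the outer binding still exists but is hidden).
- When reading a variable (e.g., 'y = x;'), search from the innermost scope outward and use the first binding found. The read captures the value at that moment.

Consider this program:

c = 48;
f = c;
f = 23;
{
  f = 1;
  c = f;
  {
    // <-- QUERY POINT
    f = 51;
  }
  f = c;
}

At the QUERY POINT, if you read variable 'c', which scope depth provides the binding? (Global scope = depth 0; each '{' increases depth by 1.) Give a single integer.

Answer: 1

Derivation:
Step 1: declare c=48 at depth 0
Step 2: declare f=(read c)=48 at depth 0
Step 3: declare f=23 at depth 0
Step 4: enter scope (depth=1)
Step 5: declare f=1 at depth 1
Step 6: declare c=(read f)=1 at depth 1
Step 7: enter scope (depth=2)
Visible at query point: c=1 f=1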